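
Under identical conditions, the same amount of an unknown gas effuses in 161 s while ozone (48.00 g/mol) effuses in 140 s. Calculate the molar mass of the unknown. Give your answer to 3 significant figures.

Graham's law gives t_X/t_O₃ = √(M_X/M_O₃).
161/140 = 1.150 = √(M_X/48.00)
M_X = 48.00 × 1.150² = 48.00 × 1.322 = 63.5 g/mol

63.5 g/mol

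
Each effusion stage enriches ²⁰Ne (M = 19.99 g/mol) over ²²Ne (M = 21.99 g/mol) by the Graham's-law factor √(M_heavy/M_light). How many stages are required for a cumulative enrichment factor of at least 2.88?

Single-stage factor α = √(21.99/19.99), so ln α = ½ ln(1.10005) = 0.04768.
Need α^N ≥ 2.88 ⇒ N ≥ ln(2.88) / ln α = 1.058 / 0.04768 = 22.19.
So at least 23 stages are needed.

23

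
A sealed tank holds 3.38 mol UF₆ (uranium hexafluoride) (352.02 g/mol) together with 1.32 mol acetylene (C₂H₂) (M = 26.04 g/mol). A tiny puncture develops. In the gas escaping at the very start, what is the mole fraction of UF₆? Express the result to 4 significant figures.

Each component's effusion rate ∝ (its partial pressure)·(1/√M) ∝ n_i/√M_i.
So x_UF₆ in the escaping gas = (n_UF₆/√M_UF₆) / Σ(n_i/√M_i)
= (3.38/√352.02) / (3.38/√352.02 + 1.32/√26.04) = 0.1801/(0.1801 + 0.2587) = 0.4105.

0.4105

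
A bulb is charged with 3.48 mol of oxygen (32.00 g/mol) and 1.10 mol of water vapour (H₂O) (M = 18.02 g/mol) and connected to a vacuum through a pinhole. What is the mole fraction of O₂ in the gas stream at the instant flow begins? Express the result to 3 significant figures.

Rate_i ∝ x_i/√M_i (Graham's law weighted by mole fraction), so the effusate composition follows n_i/√M_i.
x_O₂(eff) = (n_O₂/√M_O₂) / (n_O₂/√M_O₂ + n_H₂O/√M_H₂O)
= (3.48/√32.00) / (3.48/√32.00 + 1.10/√18.02) = 0.6152/(0.6152 + 0.2591) = 0.704.

0.704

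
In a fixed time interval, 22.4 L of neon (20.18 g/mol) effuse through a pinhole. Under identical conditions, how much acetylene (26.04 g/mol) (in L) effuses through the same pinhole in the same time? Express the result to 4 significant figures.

19.72 L

From Graham's law, rate_C₂H₂/rate_Ne = √(M_Ne/M_C₂H₂) = √(20.18/26.04) = √0.7750 = 0.8803.
So the volume for C₂H₂ is 22.4 × 0.8803 = 19.72 L.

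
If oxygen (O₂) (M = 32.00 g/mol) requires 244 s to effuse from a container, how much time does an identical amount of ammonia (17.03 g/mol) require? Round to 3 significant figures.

Graham's law gives t_NH₃/t_O₂ = √(M_NH₃/M_O₂) = √(17.03/32.00) = √0.5322 = 0.7295.
So the time for NH₃ is 244 × 0.7295 = 178 s.

178 s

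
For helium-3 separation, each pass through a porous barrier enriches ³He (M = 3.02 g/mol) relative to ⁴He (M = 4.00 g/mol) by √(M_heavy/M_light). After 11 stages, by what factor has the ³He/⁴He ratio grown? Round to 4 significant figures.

Overall factor = α^11 with α = √(4.00/3.02), i.e. (4.00/3.02)^(11/2).
= 1.32450^(11/2) = 4.691.

4.691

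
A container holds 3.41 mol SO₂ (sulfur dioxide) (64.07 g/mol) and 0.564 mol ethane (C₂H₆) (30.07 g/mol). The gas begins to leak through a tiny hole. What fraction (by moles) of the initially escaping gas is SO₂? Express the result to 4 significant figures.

Effusion rate of each component ∝ n_i/√M_i (partial pressure × 1/√M).
x_SO₂(eff) = (n_SO₂/√M_SO₂) / (n_SO₂/√M_SO₂ + n_C₂H₆/√M_C₂H₆)
= (3.41/√64.07) / (3.41/√64.07 + 0.564/√30.07) = 0.4260/(0.4260 + 0.1029) = 0.8055.

0.8055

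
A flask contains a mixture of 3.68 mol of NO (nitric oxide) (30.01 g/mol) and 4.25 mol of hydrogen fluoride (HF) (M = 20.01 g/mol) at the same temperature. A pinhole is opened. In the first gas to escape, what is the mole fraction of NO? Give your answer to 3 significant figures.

The effusion rate of species i is ∝ p_i/√M_i ∝ n_i/√M_i.
Mole fraction of NO in the effusate = (n_NO/√M_NO) / (n_NO/√M_NO + n_HF/√M_HF)
= (3.68/√30.01) / (3.68/√30.01 + 4.25/√20.01) = 0.6718/(0.6718 + 0.9501) = 0.414.

0.414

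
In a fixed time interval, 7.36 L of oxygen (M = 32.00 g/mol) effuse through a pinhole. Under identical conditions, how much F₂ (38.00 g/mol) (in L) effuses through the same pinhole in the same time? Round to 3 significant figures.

Using Graham's law: rate_F₂/rate_O₂ = √(M_O₂/M_F₂) = √(32.00/38.00) = √0.8421 = 0.9177.
So the volume for F₂ is 7.36 × 0.9177 = 6.75 L.

6.75 L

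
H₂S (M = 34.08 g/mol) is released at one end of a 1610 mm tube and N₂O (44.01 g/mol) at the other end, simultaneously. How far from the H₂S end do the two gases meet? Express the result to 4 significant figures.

Distances travelled in equal time are proportional to diffusion rates, so d_H₂S/d_N₂O = √(M_N₂O/M_H₂S) = √(44.01/34.08) = 1.136.
With d_H₂S + d_N₂O = 1610 mm, d_N₂O = 1610/(1 + 1.136) = 753.6 mm.
d_H₂S = 1610 − 753.6 = 856.4 mm.

856.4 mm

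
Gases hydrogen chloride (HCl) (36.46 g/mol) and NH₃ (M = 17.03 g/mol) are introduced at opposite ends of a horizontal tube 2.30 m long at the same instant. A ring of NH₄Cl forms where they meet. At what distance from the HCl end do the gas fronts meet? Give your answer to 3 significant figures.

0.934 m

The fronts meet when d_HCl + d_NH₃ = L with d_HCl/d_NH₃ = √(M_NH₃/M_HCl) (Graham's law). Here √(M_NH₃/M_HCl) = √(17.03/36.46) = 0.6834.
With d_HCl + d_NH₃ = 2.30 m, d_NH₃ = 2.30/(1 + 0.6834) = 1.366 m.
d_HCl = 2.30 − 1.366 = 0.934 m.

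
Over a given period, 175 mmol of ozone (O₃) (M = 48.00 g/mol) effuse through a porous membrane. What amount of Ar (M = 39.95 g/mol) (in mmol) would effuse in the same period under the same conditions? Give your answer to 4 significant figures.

191.8 mmol

By Graham's law, rate_Ar/rate_O₃ = √(M_O₃/M_Ar) = √(48.00/39.95) = √1.202 = 1.096.
So the amount for Ar is 175 × 1.096 = 191.8 mmol.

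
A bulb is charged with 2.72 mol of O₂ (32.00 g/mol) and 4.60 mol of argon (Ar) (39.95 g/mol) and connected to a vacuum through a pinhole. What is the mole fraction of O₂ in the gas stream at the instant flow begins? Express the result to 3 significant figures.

0.398

Each component's effusion rate ∝ (its partial pressure)·(1/√M) ∝ n_i/√M_i.
So x_O₂ in the escaping gas = (n_O₂/√M_O₂) / Σ(n_i/√M_i)
= (2.72/√32.00) / (2.72/√32.00 + 4.60/√39.95) = 0.4808/(0.4808 + 0.7278) = 0.398.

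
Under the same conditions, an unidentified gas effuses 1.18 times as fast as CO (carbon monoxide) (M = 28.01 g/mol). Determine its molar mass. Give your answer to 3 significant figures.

By Graham's law, rate_X/rate_CO = √(M_CO/M_X).
1.18 = √(28.01/M_X)
M_X = 28.01 / 1.18² = 28.01 / 1.392 = 20.1 g/mol

20.1 g/mol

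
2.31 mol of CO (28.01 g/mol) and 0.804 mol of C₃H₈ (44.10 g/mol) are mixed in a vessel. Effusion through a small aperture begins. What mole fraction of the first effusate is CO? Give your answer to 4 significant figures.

Rate_i ∝ x_i/√M_i (Graham's law weighted by mole fraction), so the effusate composition follows n_i/√M_i.
So x_CO in the escaping gas = (n_CO/√M_CO) / Σ(n_i/√M_i)
= (2.31/√28.01) / (2.31/√28.01 + 0.804/√44.10) = 0.4365/(0.4365 + 0.1211) = 0.7828.

0.7828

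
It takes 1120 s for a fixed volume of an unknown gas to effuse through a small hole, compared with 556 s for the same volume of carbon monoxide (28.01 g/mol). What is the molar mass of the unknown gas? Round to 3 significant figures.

114 g/mol

Graham's law gives t_X/t_CO = √(M_X/M_CO).
1120/556 = 2.014 = √(M_X/28.01)
M_X = 28.01 × 2.014² = 28.01 × 4.058 = 114 g/mol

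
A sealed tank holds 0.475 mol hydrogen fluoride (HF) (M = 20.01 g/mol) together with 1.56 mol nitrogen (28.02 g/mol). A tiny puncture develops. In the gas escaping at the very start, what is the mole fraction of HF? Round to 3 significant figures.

Effusion rate of each component ∝ n_i/√M_i (partial pressure × 1/√M).
So x_HF in the escaping gas = (n_HF/√M_HF) / Σ(n_i/√M_i)
= (0.475/√20.01) / (0.475/√20.01 + 1.56/√28.02) = 0.1062/(0.1062 + 0.2947) = 0.265.

0.265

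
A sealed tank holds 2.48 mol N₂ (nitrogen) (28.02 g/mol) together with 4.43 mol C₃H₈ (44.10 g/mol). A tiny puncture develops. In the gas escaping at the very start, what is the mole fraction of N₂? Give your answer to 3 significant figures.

Effusion rate of each component ∝ n_i/√M_i (partial pressure × 1/√M).
Mole fraction of N₂ in the effusate = (n_N₂/√M_N₂) / (n_N₂/√M_N₂ + n_C₃H₈/√M_C₃H₈)
= (2.48/√28.02) / (2.48/√28.02 + 4.43/√44.10) = 0.4685/(0.4685 + 0.6671) = 0.413.

0.413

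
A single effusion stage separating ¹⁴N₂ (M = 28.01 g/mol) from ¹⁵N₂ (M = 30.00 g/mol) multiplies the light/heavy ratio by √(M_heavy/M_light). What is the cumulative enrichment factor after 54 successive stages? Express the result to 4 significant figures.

6.380

After 54 stages the ratio has grown by (√(30.00/28.01))^54 = (30.00/28.01)^(54/2).
= 1.07105^27 = 6.380.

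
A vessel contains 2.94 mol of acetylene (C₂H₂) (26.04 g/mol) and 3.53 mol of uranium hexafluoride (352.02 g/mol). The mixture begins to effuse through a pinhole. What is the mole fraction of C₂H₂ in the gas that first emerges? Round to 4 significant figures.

0.7538

Each component's effusion rate ∝ (its partial pressure)·(1/√M) ∝ n_i/√M_i.
So x_C₂H₂ in the escaping gas = (n_C₂H₂/√M_C₂H₂) / Σ(n_i/√M_i)
= (2.94/√26.04) / (2.94/√26.04 + 3.53/√352.02) = 0.5761/(0.5761 + 0.1881) = 0.7538.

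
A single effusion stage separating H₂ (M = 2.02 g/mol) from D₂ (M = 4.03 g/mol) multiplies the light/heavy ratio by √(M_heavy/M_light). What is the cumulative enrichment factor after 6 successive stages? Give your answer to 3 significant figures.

7.94

Overall factor = α^6 with α = √(4.03/2.02), i.e. (4.03/2.02)^(6/2).
= 1.99505^3 = 7.94.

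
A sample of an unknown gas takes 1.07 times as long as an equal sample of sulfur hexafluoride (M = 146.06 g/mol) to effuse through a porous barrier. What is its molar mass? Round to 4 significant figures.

167.2 g/mol

Using Graham's law: t_X/t_SF₆ = √(M_X/M_SF₆).
1.07 = √(M_X/146.06)
M_X = 146.06 × 1.07² = 146.06 × 1.145 = 167.2 g/mol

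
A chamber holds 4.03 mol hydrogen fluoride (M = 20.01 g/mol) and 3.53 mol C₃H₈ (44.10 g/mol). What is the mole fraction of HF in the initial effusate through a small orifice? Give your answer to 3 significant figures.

0.629

The effusion rate of species i is ∝ p_i/√M_i ∝ n_i/√M_i.
Mole fraction of HF in the effusate = (n_HF/√M_HF) / (n_HF/√M_HF + n_C₃H₈/√M_C₃H₈)
= (4.03/√20.01) / (4.03/√20.01 + 3.53/√44.10) = 0.9009/(0.9009 + 0.5316) = 0.629.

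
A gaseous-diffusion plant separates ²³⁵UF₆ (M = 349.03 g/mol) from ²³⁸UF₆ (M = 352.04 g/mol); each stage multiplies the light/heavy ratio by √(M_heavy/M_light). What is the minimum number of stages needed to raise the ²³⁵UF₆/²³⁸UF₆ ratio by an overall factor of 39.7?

Single-stage factor α = √(352.04/349.03), so ln α = ½ ln(1.00862) = 0.004293.
Need α^N ≥ 39.7 ⇒ N ≥ ln(39.7) / ln α = 3.681 / 0.004293 = 857.43.
Rounding up, N = 858 stages.

858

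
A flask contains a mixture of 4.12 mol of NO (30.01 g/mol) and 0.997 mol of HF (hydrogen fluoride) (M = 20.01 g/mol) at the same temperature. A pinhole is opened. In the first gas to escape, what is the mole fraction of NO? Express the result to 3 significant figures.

0.771

Rate_i ∝ x_i/√M_i (Graham's law weighted by mole fraction), so the effusate composition follows n_i/√M_i.
So x_NO in the escaping gas = (n_NO/√M_NO) / Σ(n_i/√M_i)
= (4.12/√30.01) / (4.12/√30.01 + 0.997/√20.01) = 0.7521/(0.7521 + 0.2229) = 0.771.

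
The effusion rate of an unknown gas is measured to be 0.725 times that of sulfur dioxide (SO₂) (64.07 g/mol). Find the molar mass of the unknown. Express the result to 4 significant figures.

121.9 g/mol

Since effusion rate ∝ 1/√M, rate_X/rate_SO₂ = √(M_SO₂/M_X).
0.725 = √(64.07/M_X)
M_X = 64.07 / 0.725² = 64.07 / 0.5256 = 121.9 g/mol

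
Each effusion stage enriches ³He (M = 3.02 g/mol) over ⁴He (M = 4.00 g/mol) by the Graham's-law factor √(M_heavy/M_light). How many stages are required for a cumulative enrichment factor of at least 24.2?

Per stage α = (4.00/3.02)^(1/2) = 1.32450^0.5, giving ln α = 0.1405.
Need α^N ≥ 24.2 ⇒ N ≥ ln(24.2) / ln α = 3.186 / 0.1405 = 22.68.
Rounding up, N = 23 stages.

23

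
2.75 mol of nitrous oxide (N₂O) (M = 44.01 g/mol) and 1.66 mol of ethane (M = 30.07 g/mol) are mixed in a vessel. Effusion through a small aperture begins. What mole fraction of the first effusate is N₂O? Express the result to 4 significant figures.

Each component's effusion rate ∝ (its partial pressure)·(1/√M) ∝ n_i/√M_i.
Mole fraction of N₂O in the effusate = (n_N₂O/√M_N₂O) / (n_N₂O/√M_N₂O + n_C₂H₆/√M_C₂H₆)
= (2.75/√44.01) / (2.75/√44.01 + 1.66/√30.07) = 0.4145/(0.4145 + 0.3027) = 0.5779.

0.5779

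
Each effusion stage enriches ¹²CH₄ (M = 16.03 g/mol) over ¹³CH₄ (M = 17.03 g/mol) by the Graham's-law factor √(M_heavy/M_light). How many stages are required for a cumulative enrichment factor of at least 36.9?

Single-stage factor α = √(17.03/16.03), so ln α = ½ ln(1.06238) = 0.03026.
Need α^N ≥ 36.9 ⇒ N ≥ ln(36.9) / ln α = 3.608 / 0.03026 = 119.25.
Minimum whole number of stages: N = 120.

120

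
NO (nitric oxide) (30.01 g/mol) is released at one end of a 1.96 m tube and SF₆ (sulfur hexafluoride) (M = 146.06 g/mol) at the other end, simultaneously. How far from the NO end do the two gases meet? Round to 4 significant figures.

Distances travelled in equal time are proportional to diffusion rates, so d_NO/d_SF₆ = √(M_SF₆/M_NO) = √(146.06/30.01) = 2.206.
With d_NO + d_SF₆ = 1.96 m, d_SF₆ = 1.96/(1 + 2.206) = 0.6113 m.
d_NO = 1.96 − 0.6113 = 1.349 m.

1.349 m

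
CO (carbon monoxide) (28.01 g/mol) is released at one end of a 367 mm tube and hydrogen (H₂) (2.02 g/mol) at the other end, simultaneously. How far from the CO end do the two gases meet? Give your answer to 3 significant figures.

Graham's law gives d_CO/d_H₂ = rate_CO/rate_H₂ = √(M_H₂/M_CO) = √(2.02/28.01) = 0.2685.
With d_CO + d_H₂ = 367 mm, d_H₂ = 367/(1 + 0.2685) = 289.3 mm.
d_CO = 367 − 289.3 = 77.7 mm.

77.7 mm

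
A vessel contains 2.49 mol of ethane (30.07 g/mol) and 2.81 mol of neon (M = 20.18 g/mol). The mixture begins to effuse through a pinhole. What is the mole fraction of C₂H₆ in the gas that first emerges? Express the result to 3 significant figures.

The effusion rate of species i is ∝ p_i/√M_i ∝ n_i/√M_i.
Mole fraction of C₂H₆ in the effusate = (n_C₂H₆/√M_C₂H₆) / (n_C₂H₆/√M_C₂H₆ + n_Ne/√M_Ne)
= (2.49/√30.07) / (2.49/√30.07 + 2.81/√20.18) = 0.4541/(0.4541 + 0.6255) = 0.421.

0.421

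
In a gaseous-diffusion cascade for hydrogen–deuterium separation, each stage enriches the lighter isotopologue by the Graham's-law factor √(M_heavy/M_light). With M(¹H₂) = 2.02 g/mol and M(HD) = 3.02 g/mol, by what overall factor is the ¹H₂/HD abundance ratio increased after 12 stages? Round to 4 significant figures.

11.17

Overall factor = α^12 with α = √(3.02/2.02), i.e. (3.02/2.02)^(12/2).
= 1.49505^6 = 11.17.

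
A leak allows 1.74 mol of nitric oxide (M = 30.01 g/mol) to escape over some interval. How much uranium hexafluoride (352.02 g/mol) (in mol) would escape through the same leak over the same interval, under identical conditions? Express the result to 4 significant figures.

0.5080 mol

By Graham's law, rate_UF₆/rate_NO = √(M_NO/M_UF₆) = √(30.01/352.02) = √0.08525 = 0.2920.
So the amount for UF₆ is 1.74 × 0.2920 = 0.5080 mol.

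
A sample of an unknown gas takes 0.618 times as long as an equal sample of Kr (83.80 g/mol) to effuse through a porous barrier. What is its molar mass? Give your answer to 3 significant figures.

From Graham's law, t_X/t_Kr = √(M_X/M_Kr).
0.618 = √(M_X/83.80)
M_X = 83.80 × 0.618² = 83.80 × 0.3819 = 32.0 g/mol

32.0 g/mol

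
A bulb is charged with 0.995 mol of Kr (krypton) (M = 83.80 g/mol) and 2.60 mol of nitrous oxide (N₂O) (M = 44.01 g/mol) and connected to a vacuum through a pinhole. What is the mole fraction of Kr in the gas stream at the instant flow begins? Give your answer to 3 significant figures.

0.217

Effusion rate of each component ∝ n_i/√M_i (partial pressure × 1/√M).
x_Kr(eff) = (n_Kr/√M_Kr) / (n_Kr/√M_Kr + n_N₂O/√M_N₂O)
= (0.995/√83.80) / (0.995/√83.80 + 2.60/√44.01) = 0.1087/(0.1087 + 0.3919) = 0.217.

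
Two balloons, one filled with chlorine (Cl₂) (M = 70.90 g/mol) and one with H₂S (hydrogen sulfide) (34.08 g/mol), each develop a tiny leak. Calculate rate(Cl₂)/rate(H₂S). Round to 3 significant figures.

Graham's law gives rate_Cl₂/rate_H₂S = √(M_H₂S/M_Cl₂) = √(34.08/70.90) = √0.4807 = 0.693.

0.693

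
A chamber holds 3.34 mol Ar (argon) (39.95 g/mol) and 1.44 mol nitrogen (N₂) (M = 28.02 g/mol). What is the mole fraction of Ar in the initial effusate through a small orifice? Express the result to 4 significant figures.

Each component's effusion rate ∝ (its partial pressure)·(1/√M) ∝ n_i/√M_i.
Mole fraction of Ar in the effusate = (n_Ar/√M_Ar) / (n_Ar/√M_Ar + n_N₂/√M_N₂)
= (3.34/√39.95) / (3.34/√39.95 + 1.44/√28.02) = 0.5284/(0.5284 + 0.2720) = 0.6602.

0.6602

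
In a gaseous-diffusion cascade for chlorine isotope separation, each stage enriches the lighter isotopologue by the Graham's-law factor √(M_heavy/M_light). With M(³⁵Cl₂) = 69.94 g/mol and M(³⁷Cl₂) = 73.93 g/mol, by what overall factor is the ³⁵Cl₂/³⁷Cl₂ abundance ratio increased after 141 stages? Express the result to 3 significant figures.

The single-stage factor is √(M_heavy/M_light), so 141 stages give [√(73.93/69.94)]^141 = (73.93/69.94)^(141/2).
= 1.05705^(141/2) = 50.0.

50.0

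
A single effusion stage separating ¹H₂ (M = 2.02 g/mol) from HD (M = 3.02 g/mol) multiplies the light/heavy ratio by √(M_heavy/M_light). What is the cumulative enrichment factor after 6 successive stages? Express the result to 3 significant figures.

Overall factor = α^6 with α = √(3.02/2.02), i.e. (3.02/2.02)^(6/2).
= 1.49505^3 = 3.34.

3.34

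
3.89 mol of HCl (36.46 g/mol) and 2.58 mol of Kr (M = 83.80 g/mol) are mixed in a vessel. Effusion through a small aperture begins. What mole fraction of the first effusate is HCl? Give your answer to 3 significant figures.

0.696

Each component's effusion rate ∝ (its partial pressure)·(1/√M) ∝ n_i/√M_i.
x_HCl(eff) = (n_HCl/√M_HCl) / (n_HCl/√M_HCl + n_Kr/√M_Kr)
= (3.89/√36.46) / (3.89/√36.46 + 2.58/√83.80) = 0.6442/(0.6442 + 0.2818) = 0.696.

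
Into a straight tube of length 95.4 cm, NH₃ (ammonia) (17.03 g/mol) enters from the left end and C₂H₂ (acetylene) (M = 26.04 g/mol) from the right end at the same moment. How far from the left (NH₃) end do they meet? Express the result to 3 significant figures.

52.7 cm

In equal time, each gas travels a distance ∝ its rate ∝ 1/√M, so d_NH₃/d_C₂H₂ = √(M_C₂H₂/M_NH₃) = √(26.04/17.03) = 1.237.
With d_NH₃ + d_C₂H₂ = 95.4 cm, d_C₂H₂ = 95.4/(1 + 1.237) = 42.65 cm.
d_NH₃ = 95.4 − 42.65 = 52.7 cm.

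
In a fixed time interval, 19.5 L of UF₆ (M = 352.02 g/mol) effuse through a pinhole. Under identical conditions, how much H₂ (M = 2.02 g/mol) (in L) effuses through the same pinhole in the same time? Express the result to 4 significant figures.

257.4 L

By Graham's law, rate_H₂/rate_UF₆ = √(M_UF₆/M_H₂) = √(352.02/2.02) = √174.3 = 13.20.
So the volume for H₂ is 19.5 × 13.20 = 257.4 L.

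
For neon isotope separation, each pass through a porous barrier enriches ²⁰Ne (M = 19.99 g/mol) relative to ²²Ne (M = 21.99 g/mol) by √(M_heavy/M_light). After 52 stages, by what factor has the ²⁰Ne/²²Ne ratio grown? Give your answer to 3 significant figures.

Overall factor = α^52 with α = √(21.99/19.99), i.e. (21.99/19.99)^(52/2).
= 1.10005^26 = 11.9.

11.9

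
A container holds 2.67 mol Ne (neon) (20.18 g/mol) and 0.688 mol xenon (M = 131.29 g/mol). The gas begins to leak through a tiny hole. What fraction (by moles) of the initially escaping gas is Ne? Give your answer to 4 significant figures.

Rate_i ∝ x_i/√M_i (Graham's law weighted by mole fraction), so the effusate composition follows n_i/√M_i.
x_Ne(eff) = (n_Ne/√M_Ne) / (n_Ne/√M_Ne + n_Xe/√M_Xe)
= (2.67/√20.18) / (2.67/√20.18 + 0.688/√131.29) = 0.5944/(0.5944 + 0.06004) = 0.9082.

0.9082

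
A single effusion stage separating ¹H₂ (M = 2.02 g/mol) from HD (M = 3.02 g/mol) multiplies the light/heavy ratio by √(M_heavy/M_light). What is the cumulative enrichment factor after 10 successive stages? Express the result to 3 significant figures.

7.47

After 10 stages the ratio has grown by (√(3.02/2.02))^10 = (3.02/2.02)^(10/2).
= 1.49505^5 = 7.47.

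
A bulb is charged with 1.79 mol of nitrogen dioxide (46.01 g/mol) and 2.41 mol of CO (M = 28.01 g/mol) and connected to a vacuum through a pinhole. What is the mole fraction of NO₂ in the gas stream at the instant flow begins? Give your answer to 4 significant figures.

Effusion rate of each component ∝ n_i/√M_i (partial pressure × 1/√M).
x_NO₂(eff) = (n_NO₂/√M_NO₂) / (n_NO₂/√M_NO₂ + n_CO/√M_CO)
= (1.79/√46.01) / (1.79/√46.01 + 2.41/√28.01) = 0.2639/(0.2639 + 0.4554) = 0.3669.

0.3669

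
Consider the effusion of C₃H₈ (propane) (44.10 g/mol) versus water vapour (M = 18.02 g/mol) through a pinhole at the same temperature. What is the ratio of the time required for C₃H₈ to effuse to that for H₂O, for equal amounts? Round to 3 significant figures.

1.56

Since effusion rate ∝ 1/√M, t_C₃H₈/t_H₂O = √(M_C₃H₈/M_H₂O) = √(44.10/18.02) = √2.447 = 1.56.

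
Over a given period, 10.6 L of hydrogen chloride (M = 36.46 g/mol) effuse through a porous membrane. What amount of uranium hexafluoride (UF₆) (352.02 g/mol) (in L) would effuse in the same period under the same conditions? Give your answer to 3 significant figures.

Since effusion rate ∝ 1/√M, rate_UF₆/rate_HCl = √(M_HCl/M_UF₆) = √(36.46/352.02) = √0.1036 = 0.3218.
So the volume for UF₆ is 10.6 × 0.3218 = 3.41 L.

3.41 L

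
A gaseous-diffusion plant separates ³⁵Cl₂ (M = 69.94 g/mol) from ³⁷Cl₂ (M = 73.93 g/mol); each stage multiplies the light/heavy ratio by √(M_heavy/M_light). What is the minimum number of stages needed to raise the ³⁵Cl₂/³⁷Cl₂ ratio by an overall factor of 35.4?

Per stage α = (73.93/69.94)^(1/2) = 1.05705^0.5, giving ln α = 0.02774.
Need α^N ≥ 35.4 ⇒ N ≥ ln(35.4) / ln α = 3.567 / 0.02774 = 128.57.
Minimum whole number of stages: N = 129.

129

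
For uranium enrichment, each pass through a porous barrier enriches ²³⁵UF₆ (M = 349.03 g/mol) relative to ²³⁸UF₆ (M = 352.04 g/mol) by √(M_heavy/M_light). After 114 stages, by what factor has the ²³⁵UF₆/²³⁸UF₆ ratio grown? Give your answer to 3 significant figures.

1.63

After 114 stages the ratio has grown by (√(352.04/349.03))^114 = (352.04/349.03)^(114/2).
= 1.00862^57 = 1.63.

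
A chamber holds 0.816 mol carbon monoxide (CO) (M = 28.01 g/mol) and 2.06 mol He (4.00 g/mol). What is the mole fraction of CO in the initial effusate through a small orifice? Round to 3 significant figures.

The effusion rate of species i is ∝ p_i/√M_i ∝ n_i/√M_i.
So x_CO in the escaping gas = (n_CO/√M_CO) / Σ(n_i/√M_i)
= (0.816/√28.01) / (0.816/√28.01 + 2.06/√4.00) = 0.1542/(0.1542 + 1.030) = 0.130.

0.130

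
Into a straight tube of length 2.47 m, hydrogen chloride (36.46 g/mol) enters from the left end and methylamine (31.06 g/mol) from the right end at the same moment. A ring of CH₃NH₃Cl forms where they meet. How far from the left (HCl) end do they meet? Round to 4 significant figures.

1.186 m

In equal time, each gas travels a distance ∝ its rate ∝ 1/√M, so d_HCl/d_CH₃NH₂ = √(M_CH₃NH₂/M_HCl) = √(31.06/36.46) = 0.9230.
With d_HCl + d_CH₃NH₂ = 2.47 m, d_CH₃NH₂ = 2.47/(1 + 0.9230) = 1.284 m.
d_HCl = 2.47 − 1.284 = 1.186 m.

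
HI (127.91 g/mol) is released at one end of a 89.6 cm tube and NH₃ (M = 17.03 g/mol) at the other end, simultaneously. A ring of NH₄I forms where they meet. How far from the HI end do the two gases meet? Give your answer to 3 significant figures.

24.0 cm

Distances travelled in equal time are proportional to diffusion rates, so d_HI/d_NH₃ = √(M_NH₃/M_HI) = √(17.03/127.91) = 0.3649.
With d_HI + d_NH₃ = 89.6 cm, d_NH₃ = 89.6/(1 + 0.3649) = 65.65 cm.
d_HI = 89.6 − 65.65 = 24.0 cm.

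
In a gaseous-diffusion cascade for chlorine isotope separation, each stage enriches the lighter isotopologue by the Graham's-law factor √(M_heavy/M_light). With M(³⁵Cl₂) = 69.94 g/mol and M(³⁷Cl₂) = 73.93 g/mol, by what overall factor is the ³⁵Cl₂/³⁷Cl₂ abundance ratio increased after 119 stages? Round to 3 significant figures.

27.1

Overall factor = α^119 with α = √(73.93/69.94), i.e. (73.93/69.94)^(119/2).
= 1.05705^(119/2) = 27.1.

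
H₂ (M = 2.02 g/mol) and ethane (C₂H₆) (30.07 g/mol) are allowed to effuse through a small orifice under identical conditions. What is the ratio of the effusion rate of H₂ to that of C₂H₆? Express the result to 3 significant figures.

Since effusion rate ∝ 1/√M, rate_H₂/rate_C₂H₆ = √(M_C₂H₆/M_H₂) = √(30.07/2.02) = √14.89 = 3.86.

3.86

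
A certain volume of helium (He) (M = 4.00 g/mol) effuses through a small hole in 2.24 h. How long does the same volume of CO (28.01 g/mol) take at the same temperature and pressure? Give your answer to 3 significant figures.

5.93 h

Graham's law gives t_CO/t_He = √(M_CO/M_He) = √(28.01/4.00) = √7.003 = 2.646.
So the time for CO is 2.24 × 2.646 = 5.93 h.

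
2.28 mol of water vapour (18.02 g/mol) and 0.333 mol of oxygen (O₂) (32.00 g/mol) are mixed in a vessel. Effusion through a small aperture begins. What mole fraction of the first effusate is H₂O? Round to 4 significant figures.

0.9012

Each component's effusion rate ∝ (its partial pressure)·(1/√M) ∝ n_i/√M_i.
x_H₂O(eff) = (n_H₂O/√M_H₂O) / (n_H₂O/√M_H₂O + n_O₂/√M_O₂)
= (2.28/√18.02) / (2.28/√18.02 + 0.333/√32.00) = 0.5371/(0.5371 + 0.05887) = 0.9012.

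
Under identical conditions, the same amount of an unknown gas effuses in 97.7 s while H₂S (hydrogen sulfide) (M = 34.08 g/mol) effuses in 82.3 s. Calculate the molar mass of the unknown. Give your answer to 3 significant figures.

48.0 g/mol

From Graham's law, t_X/t_H₂S = √(M_X/M_H₂S).
97.7/82.3 = 1.187 = √(M_X/34.08)
M_X = 34.08 × 1.187² = 34.08 × 1.409 = 48.0 g/mol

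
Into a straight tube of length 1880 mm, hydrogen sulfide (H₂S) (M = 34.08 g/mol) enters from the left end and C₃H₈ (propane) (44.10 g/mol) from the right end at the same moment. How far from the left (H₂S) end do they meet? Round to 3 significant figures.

In equal time, each gas travels a distance ∝ its rate ∝ 1/√M, so d_H₂S/d_C₃H₈ = √(M_C₃H₈/M_H₂S) = √(44.10/34.08) = 1.138.
With d_H₂S + d_C₃H₈ = 1880 mm, d_C₃H₈ = 1880/(1 + 1.138) = 879.5 mm.
d_H₂S = 1880 − 879.5 = 1000 mm.

1000 mm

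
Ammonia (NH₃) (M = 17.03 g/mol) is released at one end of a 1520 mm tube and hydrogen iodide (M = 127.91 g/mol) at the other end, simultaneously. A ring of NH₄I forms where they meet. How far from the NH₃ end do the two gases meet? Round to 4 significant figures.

1114 mm

Distances travelled in equal time are proportional to diffusion rates, so d_NH₃/d_HI = √(M_HI/M_NH₃) = √(127.91/17.03) = 2.741.
With d_NH₃ + d_HI = 1520 mm, d_HI = 1520/(1 + 2.741) = 406.4 mm.
d_NH₃ = 1520 − 406.4 = 1114 mm.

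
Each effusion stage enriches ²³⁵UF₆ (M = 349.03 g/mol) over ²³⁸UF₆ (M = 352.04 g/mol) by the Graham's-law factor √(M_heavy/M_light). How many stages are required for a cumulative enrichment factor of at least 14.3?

620

Single-stage factor α = √(352.04/349.03), so ln α = ½ ln(1.00862) = 0.004293.
Need α^N ≥ 14.3 ⇒ N ≥ ln(14.3) / ln α = 2.660 / 0.004293 = 619.61.
Rounding up, N = 620 stages.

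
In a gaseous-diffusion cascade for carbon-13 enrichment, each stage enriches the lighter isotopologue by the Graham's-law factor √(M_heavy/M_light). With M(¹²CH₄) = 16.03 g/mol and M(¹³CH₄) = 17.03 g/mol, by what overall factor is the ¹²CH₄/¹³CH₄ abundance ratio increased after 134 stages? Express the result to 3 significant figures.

Each stage multiplies the ratio by α = √(17.03/16.03), so after 134 stages the overall factor is α^134 = (17.03/16.03)^(134/2).
= 1.06238^67 = 57.7.

57.7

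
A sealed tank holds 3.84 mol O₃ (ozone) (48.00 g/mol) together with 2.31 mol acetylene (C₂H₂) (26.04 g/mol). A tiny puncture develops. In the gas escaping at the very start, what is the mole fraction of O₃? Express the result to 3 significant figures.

Each component's effusion rate ∝ (its partial pressure)·(1/√M) ∝ n_i/√M_i.
x_O₃(eff) = (n_O₃/√M_O₃) / (n_O₃/√M_O₃ + n_C₂H₂/√M_C₂H₂)
= (3.84/√48.00) / (3.84/√48.00 + 2.31/√26.04) = 0.5543/(0.5543 + 0.4527) = 0.550.

0.550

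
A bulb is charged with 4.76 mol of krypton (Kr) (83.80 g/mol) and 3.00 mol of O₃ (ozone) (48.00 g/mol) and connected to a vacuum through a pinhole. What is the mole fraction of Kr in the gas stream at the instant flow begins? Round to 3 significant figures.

0.546

Effusion rate of each component ∝ n_i/√M_i (partial pressure × 1/√M).
Mole fraction of Kr in the effusate = (n_Kr/√M_Kr) / (n_Kr/√M_Kr + n_O₃/√M_O₃)
= (4.76/√83.80) / (4.76/√83.80 + 3.00/√48.00) = 0.5200/(0.5200 + 0.4330) = 0.546.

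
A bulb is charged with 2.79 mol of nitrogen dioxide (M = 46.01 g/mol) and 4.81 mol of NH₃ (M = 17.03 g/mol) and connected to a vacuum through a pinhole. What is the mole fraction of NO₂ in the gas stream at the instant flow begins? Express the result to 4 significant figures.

The effusion rate of species i is ∝ p_i/√M_i ∝ n_i/√M_i.
So x_NO₂ in the escaping gas = (n_NO₂/√M_NO₂) / Σ(n_i/√M_i)
= (2.79/√46.01) / (2.79/√46.01 + 4.81/√17.03) = 0.4113/(0.4113 + 1.166) = 0.2608.

0.2608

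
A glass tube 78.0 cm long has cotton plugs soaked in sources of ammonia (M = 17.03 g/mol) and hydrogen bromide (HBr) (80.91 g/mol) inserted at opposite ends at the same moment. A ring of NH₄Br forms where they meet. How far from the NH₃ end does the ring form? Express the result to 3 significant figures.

53.5 cm

In equal time, each gas travels a distance ∝ its rate ∝ 1/√M, so d_NH₃/d_HBr = √(M_HBr/M_NH₃) = √(80.91/17.03) = 2.180.
With d_NH₃ + d_HBr = 78.0 cm, d_HBr = 78.0/(1 + 2.180) = 24.53 cm.
d_NH₃ = 78.0 − 24.53 = 53.5 cm.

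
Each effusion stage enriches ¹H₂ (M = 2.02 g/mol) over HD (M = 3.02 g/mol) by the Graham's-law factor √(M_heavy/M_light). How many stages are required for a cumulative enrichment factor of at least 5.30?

Single-stage factor α = √(3.02/2.02), so ln α = ½ ln(1.49505) = 0.2011.
Need α^N ≥ 5.30 ⇒ N ≥ ln(5.30) / ln α = 1.668 / 0.2011 = 8.29.
Rounding up, N = 9 stages.

9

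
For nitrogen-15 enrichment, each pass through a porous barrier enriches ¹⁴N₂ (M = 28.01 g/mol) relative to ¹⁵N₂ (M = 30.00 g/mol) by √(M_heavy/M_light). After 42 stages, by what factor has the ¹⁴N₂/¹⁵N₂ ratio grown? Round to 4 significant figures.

4.226

Overall factor = α^42 with α = √(30.00/28.01), i.e. (30.00/28.01)^(42/2).
= 1.07105^21 = 4.226.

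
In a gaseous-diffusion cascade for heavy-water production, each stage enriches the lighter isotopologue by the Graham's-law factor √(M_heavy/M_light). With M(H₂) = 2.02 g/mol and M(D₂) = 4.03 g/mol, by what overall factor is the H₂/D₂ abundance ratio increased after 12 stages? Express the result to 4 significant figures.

63.06

The single-stage factor is √(M_heavy/M_light), so 12 stages give [√(4.03/2.02)]^12 = (4.03/2.02)^(12/2).
= 1.99505^6 = 63.06.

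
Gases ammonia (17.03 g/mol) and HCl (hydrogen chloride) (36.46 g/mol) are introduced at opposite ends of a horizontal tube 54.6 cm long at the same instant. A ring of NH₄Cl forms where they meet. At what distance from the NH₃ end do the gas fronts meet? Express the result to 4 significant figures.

Graham's law gives d_NH₃/d_HCl = rate_NH₃/rate_HCl = √(M_HCl/M_NH₃) = √(36.46/17.03) = 1.463.
With d_NH₃ + d_HCl = 54.6 cm, d_HCl = 54.6/(1 + 1.463) = 22.17 cm.
d_NH₃ = 54.6 − 22.17 = 32.43 cm.

32.43 cm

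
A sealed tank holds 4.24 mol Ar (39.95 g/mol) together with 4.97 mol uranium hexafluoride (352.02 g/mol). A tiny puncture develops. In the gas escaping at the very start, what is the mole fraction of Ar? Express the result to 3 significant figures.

Each component's effusion rate ∝ (its partial pressure)·(1/√M) ∝ n_i/√M_i.
Mole fraction of Ar in the effusate = (n_Ar/√M_Ar) / (n_Ar/√M_Ar + n_UF₆/√M_UF₆)
= (4.24/√39.95) / (4.24/√39.95 + 4.97/√352.02) = 0.6708/(0.6708 + 0.2649) = 0.717.

0.717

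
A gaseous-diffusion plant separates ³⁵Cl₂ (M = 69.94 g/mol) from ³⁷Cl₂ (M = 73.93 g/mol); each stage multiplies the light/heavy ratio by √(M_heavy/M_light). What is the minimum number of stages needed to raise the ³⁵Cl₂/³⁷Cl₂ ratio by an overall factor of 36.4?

130

Per stage α = (73.93/69.94)^(1/2) = 1.05705^0.5, giving ln α = 0.02774.
Need α^N ≥ 36.4 ⇒ N ≥ ln(36.4) / ln α = 3.595 / 0.02774 = 129.58.
So at least 130 stages are needed.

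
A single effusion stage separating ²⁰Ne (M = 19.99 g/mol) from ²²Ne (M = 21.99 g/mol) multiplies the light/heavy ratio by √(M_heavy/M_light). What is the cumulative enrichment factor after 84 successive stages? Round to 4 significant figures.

Overall factor = α^84 with α = √(21.99/19.99), i.e. (21.99/19.99)^(84/2).
= 1.10005^42 = 54.87.

54.87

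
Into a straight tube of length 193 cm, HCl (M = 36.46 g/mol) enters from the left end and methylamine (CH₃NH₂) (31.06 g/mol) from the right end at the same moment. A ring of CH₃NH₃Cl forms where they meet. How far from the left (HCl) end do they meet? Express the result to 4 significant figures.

92.63 cm

Graham's law gives d_HCl/d_CH₃NH₂ = rate_HCl/rate_CH₃NH₂ = √(M_CH₃NH₂/M_HCl) = √(31.06/36.46) = 0.9230.
With d_HCl + d_CH₃NH₂ = 193 cm, d_CH₃NH₂ = 193/(1 + 0.9230) = 100.4 cm.
d_HCl = 193 − 100.4 = 92.63 cm.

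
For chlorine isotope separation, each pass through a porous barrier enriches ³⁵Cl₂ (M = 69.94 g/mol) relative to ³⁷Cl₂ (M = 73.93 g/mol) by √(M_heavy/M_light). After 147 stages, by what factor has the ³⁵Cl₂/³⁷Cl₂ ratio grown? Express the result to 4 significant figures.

59.02

The single-stage factor is √(M_heavy/M_light), so 147 stages give [√(73.93/69.94)]^147 = (73.93/69.94)^(147/2).
= 1.05705^(147/2) = 59.02.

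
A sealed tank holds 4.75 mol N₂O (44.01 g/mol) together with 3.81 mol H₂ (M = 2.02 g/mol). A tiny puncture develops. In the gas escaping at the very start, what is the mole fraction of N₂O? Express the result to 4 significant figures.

The effusion rate of species i is ∝ p_i/√M_i ∝ n_i/√M_i.
Mole fraction of N₂O in the effusate = (n_N₂O/√M_N₂O) / (n_N₂O/√M_N₂O + n_H₂/√M_H₂)
= (4.75/√44.01) / (4.75/√44.01 + 3.81/√2.02) = 0.7160/(0.7160 + 2.681) = 0.2108.

0.2108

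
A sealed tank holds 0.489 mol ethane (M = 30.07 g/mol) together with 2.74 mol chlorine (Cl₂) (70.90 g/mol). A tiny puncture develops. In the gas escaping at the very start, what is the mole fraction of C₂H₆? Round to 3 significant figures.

Effusion rate of each component ∝ n_i/√M_i (partial pressure × 1/√M).
Mole fraction of C₂H₆ in the effusate = (n_C₂H₆/√M_C₂H₆) / (n_C₂H₆/√M_C₂H₆ + n_Cl₂/√M_Cl₂)
= (0.489/√30.07) / (0.489/√30.07 + 2.74/√70.90) = 0.08917/(0.08917 + 0.3254) = 0.215.

0.215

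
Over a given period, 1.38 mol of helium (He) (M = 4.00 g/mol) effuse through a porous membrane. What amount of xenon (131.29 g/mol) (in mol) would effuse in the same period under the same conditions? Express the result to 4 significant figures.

From Graham's law, rate_Xe/rate_He = √(M_He/M_Xe) = √(4.00/131.29) = √0.03047 = 0.1745.
So the amount for Xe is 1.38 × 0.1745 = 0.2409 mol.

0.2409 mol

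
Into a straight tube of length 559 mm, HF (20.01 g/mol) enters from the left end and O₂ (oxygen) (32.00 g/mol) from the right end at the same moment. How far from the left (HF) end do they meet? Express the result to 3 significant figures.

In equal time, each gas travels a distance ∝ its rate ∝ 1/√M, so d_HF/d_O₂ = √(M_O₂/M_HF) = √(32.00/20.01) = 1.265.
With d_HF + d_O₂ = 559 mm, d_O₂ = 559/(1 + 1.265) = 246.8 mm.
d_HF = 559 − 246.8 = 312 mm.

312 mm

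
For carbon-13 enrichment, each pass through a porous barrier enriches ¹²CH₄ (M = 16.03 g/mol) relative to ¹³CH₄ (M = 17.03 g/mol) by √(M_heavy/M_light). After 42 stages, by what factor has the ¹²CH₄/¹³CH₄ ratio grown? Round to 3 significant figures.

After 42 stages the ratio has grown by (√(17.03/16.03))^42 = (17.03/16.03)^(42/2).
= 1.06238^21 = 3.56.

3.56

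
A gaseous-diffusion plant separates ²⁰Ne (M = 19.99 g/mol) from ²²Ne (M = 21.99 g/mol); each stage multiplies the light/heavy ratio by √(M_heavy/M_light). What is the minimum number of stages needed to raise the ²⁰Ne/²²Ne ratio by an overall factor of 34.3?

75

With α = √(21.99/19.99) per stage, ln α = ½ ln(1.10005) = 0.04768.
Need α^N ≥ 34.3 ⇒ N ≥ ln(34.3) / ln α = 3.535 / 0.04768 = 74.15.
Rounding up, N = 75 stages.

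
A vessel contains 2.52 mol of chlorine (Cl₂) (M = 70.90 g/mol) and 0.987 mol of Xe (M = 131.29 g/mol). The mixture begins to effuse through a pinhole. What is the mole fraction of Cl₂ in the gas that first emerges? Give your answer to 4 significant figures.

Rate_i ∝ x_i/√M_i (Graham's law weighted by mole fraction), so the effusate composition follows n_i/√M_i.
So x_Cl₂ in the escaping gas = (n_Cl₂/√M_Cl₂) / Σ(n_i/√M_i)
= (2.52/√70.90) / (2.52/√70.90 + 0.987/√131.29) = 0.2993/(0.2993 + 0.08614) = 0.7765.

0.7765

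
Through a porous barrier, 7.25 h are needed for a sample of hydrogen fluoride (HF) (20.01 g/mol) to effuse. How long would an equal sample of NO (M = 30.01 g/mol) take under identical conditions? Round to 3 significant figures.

8.88 h

Since effusion rate ∝ 1/√M, t_NO/t_HF = √(M_NO/M_HF) = √(30.01/20.01) = √1.500 = 1.225.
So the time for NO is 7.25 × 1.225 = 8.88 h.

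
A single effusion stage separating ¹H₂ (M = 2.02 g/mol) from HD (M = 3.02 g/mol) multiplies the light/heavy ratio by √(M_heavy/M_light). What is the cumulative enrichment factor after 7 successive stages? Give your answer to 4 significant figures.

4.086

Each stage multiplies the ratio by α = √(3.02/2.02), so after 7 stages the overall factor is α^7 = (3.02/2.02)^(7/2).
= 1.49505^(7/2) = 4.086.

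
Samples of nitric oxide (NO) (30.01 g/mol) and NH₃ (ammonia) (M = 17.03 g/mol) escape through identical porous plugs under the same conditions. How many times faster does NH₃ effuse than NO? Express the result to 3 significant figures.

1.33

From Graham's law, rate_NH₃/rate_NO = √(M_NO/M_NH₃) = √(30.01/17.03) = √1.762 = 1.33.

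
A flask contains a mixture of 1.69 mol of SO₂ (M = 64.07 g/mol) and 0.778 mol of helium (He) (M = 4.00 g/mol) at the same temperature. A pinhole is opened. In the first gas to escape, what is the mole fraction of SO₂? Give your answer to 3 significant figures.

0.352

Each component's effusion rate ∝ (its partial pressure)·(1/√M) ∝ n_i/√M_i.
Mole fraction of SO₂ in the effusate = (n_SO₂/√M_SO₂) / (n_SO₂/√M_SO₂ + n_He/√M_He)
= (1.69/√64.07) / (1.69/√64.07 + 0.778/√4.00) = 0.2111/(0.2111 + 0.3890) = 0.352.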